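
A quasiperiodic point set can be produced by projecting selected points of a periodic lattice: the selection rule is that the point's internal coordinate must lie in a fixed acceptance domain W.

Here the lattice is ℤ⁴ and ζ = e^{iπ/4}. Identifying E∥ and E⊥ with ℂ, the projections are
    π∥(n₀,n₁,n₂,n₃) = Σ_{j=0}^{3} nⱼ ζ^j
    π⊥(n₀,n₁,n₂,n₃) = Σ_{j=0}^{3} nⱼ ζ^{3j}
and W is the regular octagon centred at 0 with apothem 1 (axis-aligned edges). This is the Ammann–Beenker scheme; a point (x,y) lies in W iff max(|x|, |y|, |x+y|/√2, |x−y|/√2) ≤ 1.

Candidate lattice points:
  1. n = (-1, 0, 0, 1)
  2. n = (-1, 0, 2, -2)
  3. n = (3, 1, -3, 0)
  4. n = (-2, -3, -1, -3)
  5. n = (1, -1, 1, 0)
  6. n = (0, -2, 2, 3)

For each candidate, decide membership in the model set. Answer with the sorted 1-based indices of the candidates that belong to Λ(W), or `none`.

1

Internal map: ζ^{3j} for j=0..3 gives (1,0), (−√2/2,√2/2), (0,−1), (√2/2,√2/2).
candidate 1: n = (-1, 0, 0, 1) → π⊥ ≈ (-0.2929, +0.7071); max(|x|,|y|,|x±y|/√2) = 0.7071 ≤ 1 ⇒ ∈ W
candidate 2: n = (-1, 0, 2, -2) → π⊥ ≈ (-2.4142, -3.4142); max(|x|,|y|,|x±y|/√2) = 4.1213 > 1 ⇒ ∉ W
candidate 3: n = (3, 1, -3, 0) → π⊥ ≈ (+2.2929, +3.7071); max(|x|,|y|,|x±y|/√2) = 4.2426 > 1 ⇒ ∉ W
candidate 4: n = (-2, -3, -1, -3) → π⊥ ≈ (-2.0000, -3.2426); max(|x|,|y|,|x±y|/√2) = 3.7071 > 1 ⇒ ∉ W
candidate 5: n = (1, -1, 1, 0) → π⊥ ≈ (+1.7071, -1.7071); max(|x|,|y|,|x±y|/√2) = 2.4142 > 1 ⇒ ∉ W
candidate 6: n = (0, -2, 2, 3) → π⊥ ≈ (+3.5355, -1.2929); max(|x|,|y|,|x±y|/√2) = 3.5355 > 1 ⇒ ∉ W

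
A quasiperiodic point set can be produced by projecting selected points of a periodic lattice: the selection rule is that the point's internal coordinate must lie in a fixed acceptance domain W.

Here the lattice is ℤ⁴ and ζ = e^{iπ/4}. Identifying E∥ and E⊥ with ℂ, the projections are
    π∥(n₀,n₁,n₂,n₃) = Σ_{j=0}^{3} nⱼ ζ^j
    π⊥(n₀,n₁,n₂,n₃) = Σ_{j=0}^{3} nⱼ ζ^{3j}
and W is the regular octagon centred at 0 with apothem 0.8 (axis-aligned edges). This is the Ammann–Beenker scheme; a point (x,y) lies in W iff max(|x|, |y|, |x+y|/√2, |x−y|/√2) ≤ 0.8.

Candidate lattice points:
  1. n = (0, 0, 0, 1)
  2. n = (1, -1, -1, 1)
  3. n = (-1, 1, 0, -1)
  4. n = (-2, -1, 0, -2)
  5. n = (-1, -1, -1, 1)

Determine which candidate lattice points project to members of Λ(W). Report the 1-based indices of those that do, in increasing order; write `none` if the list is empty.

none

Internal map: ζ^{3j} for j=0..3 gives (1,0), (−√2/2,√2/2), (0,−1), (√2/2,√2/2).
#1 (0, 0, 0, 1): internal (0.7071, 0.7071); octagon support 1.0000 vs apothem 0.8 → ∉ W
#2 (1, -1, -1, 1): internal (2.4142, 1.0000); octagon support 2.4142 vs apothem 0.8 → ∉ W
#3 (-1, 1, 0, -1): internal (-2.4142, 0.0000); octagon support 2.4142 vs apothem 0.8 → ∉ W
#4 (-2, -1, 0, -2): internal (-2.7071, -2.1213); octagon support 3.4142 vs apothem 0.8 → ∉ W
#5 (-1, -1, -1, 1): internal (0.4142, 1.0000); octagon support 1.0000 vs apothem 0.8 → ∉ W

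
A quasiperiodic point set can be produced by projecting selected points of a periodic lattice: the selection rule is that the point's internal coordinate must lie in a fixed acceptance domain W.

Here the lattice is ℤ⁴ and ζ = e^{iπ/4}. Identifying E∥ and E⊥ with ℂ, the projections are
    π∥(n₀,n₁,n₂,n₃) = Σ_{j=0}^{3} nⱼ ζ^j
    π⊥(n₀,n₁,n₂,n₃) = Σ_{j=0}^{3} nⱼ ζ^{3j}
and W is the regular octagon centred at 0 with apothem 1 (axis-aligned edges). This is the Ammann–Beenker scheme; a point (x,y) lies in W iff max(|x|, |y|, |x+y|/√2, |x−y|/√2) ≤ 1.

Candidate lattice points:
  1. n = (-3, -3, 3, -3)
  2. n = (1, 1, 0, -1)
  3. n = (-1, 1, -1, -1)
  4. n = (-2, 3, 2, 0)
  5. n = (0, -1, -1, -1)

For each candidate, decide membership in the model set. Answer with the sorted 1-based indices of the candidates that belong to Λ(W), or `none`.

With ζ = e^{iπ/4} the internal vectors are ζ^0,ζ^3,ζ^6,ζ^9.
#1 (-3, -3, 3, -3): internal (-3.0000, -7.2426); octagon support 7.2426 vs apothem 1 → ∉ W
#2 (1, 1, 0, -1): internal (-0.4142, 0.0000); octagon support 0.4142 vs apothem 1 → ∈ W
#3 (-1, 1, -1, -1): internal (-2.4142, 1.0000); octagon support 2.4142 vs apothem 1 → ∉ W
#4 (-2, 3, 2, 0): internal (-4.1213, 0.1213); octagon support 4.1213 vs apothem 1 → ∉ W
#5 (0, -1, -1, -1): internal (0.0000, -0.4142); octagon support 0.4142 vs apothem 1 → ∈ W

2, 5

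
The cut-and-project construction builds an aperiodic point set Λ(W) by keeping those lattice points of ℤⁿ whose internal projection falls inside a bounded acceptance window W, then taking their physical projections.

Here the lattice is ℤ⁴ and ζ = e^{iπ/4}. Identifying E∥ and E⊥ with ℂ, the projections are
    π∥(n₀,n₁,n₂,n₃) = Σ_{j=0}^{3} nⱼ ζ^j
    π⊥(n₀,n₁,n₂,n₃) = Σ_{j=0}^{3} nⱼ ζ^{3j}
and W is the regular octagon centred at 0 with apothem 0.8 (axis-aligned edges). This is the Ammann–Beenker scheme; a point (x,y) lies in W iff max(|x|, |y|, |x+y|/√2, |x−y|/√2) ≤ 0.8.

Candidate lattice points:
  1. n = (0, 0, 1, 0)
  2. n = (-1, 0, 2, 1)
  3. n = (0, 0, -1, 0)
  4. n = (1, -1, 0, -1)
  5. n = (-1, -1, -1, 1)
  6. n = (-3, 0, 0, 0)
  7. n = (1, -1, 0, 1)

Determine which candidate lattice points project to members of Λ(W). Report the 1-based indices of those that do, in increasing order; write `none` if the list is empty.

With ζ = e^{iπ/4} the internal vectors are ζ^0,ζ^3,ζ^6,ζ^9.
candidate 1: n = (0, 0, 1, 0) → π⊥ ≈ (+0.0000, -1.0000); max(|x|,|y|,|x±y|/√2) = 1.0000 > 0.8 ⇒ ∉ W
candidate 2: n = (-1, 0, 2, 1) → π⊥ ≈ (-0.2929, -1.2929); max(|x|,|y|,|x±y|/√2) = 1.2929 > 0.8 ⇒ ∉ W
candidate 3: n = (0, 0, -1, 0) → π⊥ ≈ (+0.0000, +1.0000); max(|x|,|y|,|x±y|/√2) = 1.0000 > 0.8 ⇒ ∉ W
candidate 4: n = (1, -1, 0, -1) → π⊥ ≈ (+1.0000, -1.4142); max(|x|,|y|,|x±y|/√2) = 1.7071 > 0.8 ⇒ ∉ W
candidate 5: n = (-1, -1, -1, 1) → π⊥ ≈ (+0.4142, +1.0000); max(|x|,|y|,|x±y|/√2) = 1.0000 > 0.8 ⇒ ∉ W
candidate 6: n = (-3, 0, 0, 0) → π⊥ ≈ (-3.0000, +0.0000); max(|x|,|y|,|x±y|/√2) = 3.0000 > 0.8 ⇒ ∉ W
candidate 7: n = (1, -1, 0, 1) → π⊥ ≈ (+2.4142, +0.0000); max(|x|,|y|,|x±y|/√2) = 2.4142 > 0.8 ⇒ ∉ W

none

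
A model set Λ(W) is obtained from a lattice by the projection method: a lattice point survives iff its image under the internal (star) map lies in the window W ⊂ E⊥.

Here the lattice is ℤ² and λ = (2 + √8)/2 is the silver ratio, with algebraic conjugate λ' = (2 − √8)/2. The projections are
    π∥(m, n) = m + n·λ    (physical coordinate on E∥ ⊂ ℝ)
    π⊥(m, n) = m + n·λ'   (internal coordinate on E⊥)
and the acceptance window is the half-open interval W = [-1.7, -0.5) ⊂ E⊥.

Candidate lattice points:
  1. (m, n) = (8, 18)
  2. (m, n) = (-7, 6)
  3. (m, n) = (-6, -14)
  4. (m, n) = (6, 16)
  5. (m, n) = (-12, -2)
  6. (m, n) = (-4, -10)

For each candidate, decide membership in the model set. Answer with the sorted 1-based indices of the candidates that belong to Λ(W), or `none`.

Numerically λ ≈ 2.4142 and λ' = −1/λ ≈ -0.4142.
candidate 1: (m,n)=(8,18) → π∥ = 8+18·λ ≈ 51.4558, π⊥ = 8+18·λ' ≈ 0.5442 ∉ [-1.7, -0.5) ⇒ out
candidate 2: (m,n)=(-7,6) → π∥ = -7+6·λ ≈ 7.4853, π⊥ = -7+6·λ' ≈ -9.4853 ∉ [-1.7, -0.5) ⇒ out
candidate 3: (m,n)=(-6,-14) → π∥ = -6-14·λ ≈ -39.7990, π⊥ = -6-14·λ' ≈ -0.2010 ∉ [-1.7, -0.5) ⇒ out
candidate 4: (m,n)=(6,16) → π∥ = 6+16·λ ≈ 44.6274, π⊥ = 6+16·λ' ≈ -0.6274 ∈ [-1.7, -0.5) ⇒ IN Λ
candidate 5: (m,n)=(-12,-2) → π∥ = -12-2·λ ≈ -16.8284, π⊥ = -12-2·λ' ≈ -11.1716 ∉ [-1.7, -0.5) ⇒ out
candidate 6: (m,n)=(-4,-10) → π∥ = -4-10·λ ≈ -28.1421, π⊥ = -4-10·λ' ≈ 0.1421 ∉ [-1.7, -0.5) ⇒ out

4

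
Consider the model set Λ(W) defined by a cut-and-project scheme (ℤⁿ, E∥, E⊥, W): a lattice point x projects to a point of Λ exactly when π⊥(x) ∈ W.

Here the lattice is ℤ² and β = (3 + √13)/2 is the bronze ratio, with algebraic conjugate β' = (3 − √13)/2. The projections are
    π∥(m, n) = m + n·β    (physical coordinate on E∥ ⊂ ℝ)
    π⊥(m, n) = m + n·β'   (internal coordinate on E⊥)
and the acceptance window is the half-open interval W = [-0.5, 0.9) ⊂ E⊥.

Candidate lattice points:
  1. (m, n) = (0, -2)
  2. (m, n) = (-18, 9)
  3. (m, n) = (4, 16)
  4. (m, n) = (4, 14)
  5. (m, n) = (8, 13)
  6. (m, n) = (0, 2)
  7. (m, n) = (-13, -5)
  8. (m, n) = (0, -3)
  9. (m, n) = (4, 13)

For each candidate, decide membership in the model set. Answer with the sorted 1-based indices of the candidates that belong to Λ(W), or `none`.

1, 4, 9

β' = (3−√13)/2 ≈ -0.3028.
[1] lift (0,-2): star map gives 0.6056; window check -0.5 ≤ 0.6056 < 0.9 is true → IN Λ
[2] lift (-18,9): star map gives -20.7250; window check -0.5 ≤ -20.7250 < 0.9 is false → out
[3] lift (4,16): star map gives -0.8444; window check -0.5 ≤ -0.8444 < 0.9 is false → out
[4] lift (4,14): star map gives -0.2389; window check -0.5 ≤ -0.2389 < 0.9 is true → IN Λ
[5] lift (8,13): star map gives 4.0639; window check -0.5 ≤ 4.0639 < 0.9 is false → out
[6] lift (0,2): star map gives -0.6056; window check -0.5 ≤ -0.6056 < 0.9 is false → out
[7] lift (-13,-5): star map gives -11.4861; window check -0.5 ≤ -11.4861 < 0.9 is false → out
[8] lift (0,-3): star map gives 0.9083; window check -0.5 ≤ 0.9083 < 0.9 is false → out
[9] lift (4,13): star map gives 0.0639; window check -0.5 ≤ 0.0639 < 0.9 is true → IN Λ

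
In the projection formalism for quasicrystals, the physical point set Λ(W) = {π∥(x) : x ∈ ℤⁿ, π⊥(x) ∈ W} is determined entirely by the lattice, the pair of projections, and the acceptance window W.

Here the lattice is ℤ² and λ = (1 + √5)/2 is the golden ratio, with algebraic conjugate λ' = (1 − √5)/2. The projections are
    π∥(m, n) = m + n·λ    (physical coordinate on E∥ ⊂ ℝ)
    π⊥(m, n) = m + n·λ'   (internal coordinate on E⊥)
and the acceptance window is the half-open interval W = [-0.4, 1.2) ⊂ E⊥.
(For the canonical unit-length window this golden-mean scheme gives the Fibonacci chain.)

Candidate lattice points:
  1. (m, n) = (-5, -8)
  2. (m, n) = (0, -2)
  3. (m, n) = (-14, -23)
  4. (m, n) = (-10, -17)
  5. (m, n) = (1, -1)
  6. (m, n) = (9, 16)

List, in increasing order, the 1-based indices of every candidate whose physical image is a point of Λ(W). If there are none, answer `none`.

Compute λ' = (1−√5)/2 = -0.6180, so π⊥(m,n) = m -0.6180·n.
#1 (-5,-8): internal coord -5 + (-8)·λ' = -0.0557; -0.0557 ∈ [-0.4, 1.2) → IN Λ
#2 (0,-2): internal coord 0 + (-2)·λ' = +1.2361; +1.2361 ∉ [-0.4, 1.2) → out
#3 (-14,-23): internal coord -14 + (-23)·λ' = +0.2148; +0.2148 ∈ [-0.4, 1.2) → IN Λ
#4 (-10,-17): internal coord -10 + (-17)·λ' = +0.5066; +0.5066 ∈ [-0.4, 1.2) → IN Λ
#5 (1,-1): internal coord 1 + (-1)·λ' = +1.6180; +1.6180 ∉ [-0.4, 1.2) → out
#6 (9,16): internal coord 9 + (16)·λ' = -0.8885; -0.8885 ∉ [-0.4, 1.2) → out

1, 3, 4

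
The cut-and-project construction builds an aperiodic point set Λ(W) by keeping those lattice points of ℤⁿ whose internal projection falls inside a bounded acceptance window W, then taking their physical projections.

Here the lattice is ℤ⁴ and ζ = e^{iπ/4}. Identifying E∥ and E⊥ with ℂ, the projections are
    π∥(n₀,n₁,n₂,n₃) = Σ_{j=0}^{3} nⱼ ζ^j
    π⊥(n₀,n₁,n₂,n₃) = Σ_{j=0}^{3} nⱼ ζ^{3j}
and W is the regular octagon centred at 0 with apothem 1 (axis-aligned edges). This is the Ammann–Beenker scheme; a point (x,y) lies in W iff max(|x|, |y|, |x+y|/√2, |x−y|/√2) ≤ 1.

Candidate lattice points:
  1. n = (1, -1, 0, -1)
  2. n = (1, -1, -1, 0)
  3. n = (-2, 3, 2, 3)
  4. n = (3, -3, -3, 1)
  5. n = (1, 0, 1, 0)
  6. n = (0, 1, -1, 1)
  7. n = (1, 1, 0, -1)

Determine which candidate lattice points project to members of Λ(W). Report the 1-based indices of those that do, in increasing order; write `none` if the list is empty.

π⊥(n) = n₀ + n₁ζ³ + n₂ζ⁶ + n₃ζ⁹ where ζ = e^{iπ/4}.
#1 (1, -1, 0, -1): internal (1.0000, -1.4142); octagon support 1.7071 vs apothem 1 → ∉ W
#2 (1, -1, -1, 0): internal (1.7071, 0.2929); octagon support 1.7071 vs apothem 1 → ∉ W
#3 (-2, 3, 2, 3): internal (-2.0000, 2.2426); octagon support 3.0000 vs apothem 1 → ∉ W
#4 (3, -3, -3, 1): internal (5.8284, 1.5858); octagon support 5.8284 vs apothem 1 → ∉ W
#5 (1, 0, 1, 0): internal (1.0000, -1.0000); octagon support 1.4142 vs apothem 1 → ∉ W
#6 (0, 1, -1, 1): internal (0.0000, 2.4142); octagon support 2.4142 vs apothem 1 → ∉ W
#7 (1, 1, 0, -1): internal (-0.4142, 0.0000); octagon support 0.4142 vs apothem 1 → ∈ W

7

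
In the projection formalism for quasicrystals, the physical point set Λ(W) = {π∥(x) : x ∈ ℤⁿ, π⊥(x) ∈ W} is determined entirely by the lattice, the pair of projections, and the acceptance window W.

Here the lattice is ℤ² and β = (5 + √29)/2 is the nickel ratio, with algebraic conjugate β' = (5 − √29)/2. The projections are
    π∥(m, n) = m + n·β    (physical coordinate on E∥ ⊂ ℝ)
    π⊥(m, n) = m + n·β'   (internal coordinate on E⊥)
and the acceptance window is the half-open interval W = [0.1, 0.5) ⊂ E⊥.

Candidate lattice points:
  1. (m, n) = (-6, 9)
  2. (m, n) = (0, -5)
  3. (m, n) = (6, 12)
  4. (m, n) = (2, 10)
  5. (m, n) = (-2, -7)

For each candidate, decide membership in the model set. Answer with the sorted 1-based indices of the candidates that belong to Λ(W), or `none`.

Numerically β ≈ 5.1926 and β' = −1/β ≈ -0.1926.
[1] lift (-6,9): star map gives -7.7332; window check 0.1 ≤ -7.7332 < 0.5 is false → out
[2] lift (0,-5): star map gives 0.9629; window check 0.1 ≤ 0.9629 < 0.5 is false → out
[3] lift (6,12): star map gives 3.6890; window check 0.1 ≤ 3.6890 < 0.5 is false → out
[4] lift (2,10): star map gives 0.0742; window check 0.1 ≤ 0.0742 < 0.5 is false → out
[5] lift (-2,-7): star map gives -0.6519; window check 0.1 ≤ -0.6519 < 0.5 is false → out

none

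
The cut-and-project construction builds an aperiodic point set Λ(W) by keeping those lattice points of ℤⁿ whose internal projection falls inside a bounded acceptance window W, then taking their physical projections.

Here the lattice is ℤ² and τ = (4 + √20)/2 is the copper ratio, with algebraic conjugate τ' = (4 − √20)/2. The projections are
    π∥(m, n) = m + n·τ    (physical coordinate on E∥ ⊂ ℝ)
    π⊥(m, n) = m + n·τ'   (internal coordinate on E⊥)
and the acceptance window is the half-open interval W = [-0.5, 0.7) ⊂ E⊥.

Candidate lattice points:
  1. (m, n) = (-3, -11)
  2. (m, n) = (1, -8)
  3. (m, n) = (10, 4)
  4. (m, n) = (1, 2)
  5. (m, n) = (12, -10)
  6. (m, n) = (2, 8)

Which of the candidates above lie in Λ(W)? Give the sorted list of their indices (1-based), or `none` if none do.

1, 4, 6

Numerically τ ≈ 4.23607 and τ' = −1/τ ≈ -0.23607.
#1 (-3,-11): internal coord -3 + (-11)·τ' = -0.40325; -0.40325 ∈ [-0.5, 0.7) → IN Λ
#2 (1,-8): internal coord 1 + (-8)·τ' = +2.88854; +2.88854 ∉ [-0.5, 0.7) → out
#3 (10,4): internal coord 10 + (4)·τ' = +9.05573; +9.05573 ∉ [-0.5, 0.7) → out
#4 (1,2): internal coord 1 + (2)·τ' = +0.52786; +0.52786 ∈ [-0.5, 0.7) → IN Λ
#5 (12,-10): internal coord 12 + (-10)·τ' = +14.36068; +14.36068 ∉ [-0.5, 0.7) → out
#6 (2,8): internal coord 2 + (8)·τ' = +0.11146; +0.11146 ∈ [-0.5, 0.7) → IN Λ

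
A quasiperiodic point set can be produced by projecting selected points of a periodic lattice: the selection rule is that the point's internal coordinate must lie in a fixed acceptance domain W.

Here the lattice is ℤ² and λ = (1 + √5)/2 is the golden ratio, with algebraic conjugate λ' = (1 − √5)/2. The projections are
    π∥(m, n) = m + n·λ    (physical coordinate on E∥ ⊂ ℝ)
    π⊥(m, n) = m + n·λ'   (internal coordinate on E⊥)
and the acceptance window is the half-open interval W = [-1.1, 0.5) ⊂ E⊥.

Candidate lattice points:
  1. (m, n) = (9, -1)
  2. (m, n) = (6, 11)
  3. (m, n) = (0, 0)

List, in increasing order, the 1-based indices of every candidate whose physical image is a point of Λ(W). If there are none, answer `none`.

2, 3

Compute λ' = (1−√5)/2 = -0.6180, so π⊥(m,n) = m -0.6180·n.
[1] lift (9,-1): star map gives 9.6180; window check -1.1 ≤ 9.6180 < 0.5 is false → out
[2] lift (6,11): star map gives -0.7984; window check -1.1 ≤ -0.7984 < 0.5 is true → IN Λ
[3] lift (0,0): star map gives 0.0000; window check -1.1 ≤ 0.0000 < 0.5 is true → IN Λ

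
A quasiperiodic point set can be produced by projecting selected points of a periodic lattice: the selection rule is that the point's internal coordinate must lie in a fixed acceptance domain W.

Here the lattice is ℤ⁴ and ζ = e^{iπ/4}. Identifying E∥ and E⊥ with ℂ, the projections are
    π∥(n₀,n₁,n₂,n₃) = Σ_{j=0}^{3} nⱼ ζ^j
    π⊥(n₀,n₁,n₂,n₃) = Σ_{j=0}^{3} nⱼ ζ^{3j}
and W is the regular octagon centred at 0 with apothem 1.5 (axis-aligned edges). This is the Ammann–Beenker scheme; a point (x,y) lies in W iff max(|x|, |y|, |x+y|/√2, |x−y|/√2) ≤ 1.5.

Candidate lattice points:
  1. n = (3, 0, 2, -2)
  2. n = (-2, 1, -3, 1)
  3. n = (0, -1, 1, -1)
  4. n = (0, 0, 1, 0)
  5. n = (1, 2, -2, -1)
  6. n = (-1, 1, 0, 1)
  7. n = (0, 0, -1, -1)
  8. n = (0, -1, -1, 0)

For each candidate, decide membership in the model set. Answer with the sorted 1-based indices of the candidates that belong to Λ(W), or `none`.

Internal map: ζ^{3j} for j=0..3 gives (1,0), (−√2/2,√2/2), (0,−1), (√2/2,√2/2).
#1 (3, 0, 2, -2): internal (1.5858, -3.4142); octagon support 3.5355 vs apothem 1.5 → ∉ W
#2 (-2, 1, -3, 1): internal (-2.0000, 4.4142); octagon support 4.5355 vs apothem 1.5 → ∉ W
#3 (0, -1, 1, -1): internal (0.0000, -2.4142); octagon support 2.4142 vs apothem 1.5 → ∉ W
#4 (0, 0, 1, 0): internal (0.0000, -1.0000); octagon support 1.0000 vs apothem 1.5 → ∈ W
#5 (1, 2, -2, -1): internal (-1.1213, 2.7071); octagon support 2.7071 vs apothem 1.5 → ∉ W
#6 (-1, 1, 0, 1): internal (-1.0000, 1.4142); octagon support 1.7071 vs apothem 1.5 → ∉ W
#7 (0, 0, -1, -1): internal (-0.7071, 0.2929); octagon support 0.7071 vs apothem 1.5 → ∈ W
#8 (0, -1, -1, 0): internal (0.7071, 0.2929); octagon support 0.7071 vs apothem 1.5 → ∈ W

4, 7, 8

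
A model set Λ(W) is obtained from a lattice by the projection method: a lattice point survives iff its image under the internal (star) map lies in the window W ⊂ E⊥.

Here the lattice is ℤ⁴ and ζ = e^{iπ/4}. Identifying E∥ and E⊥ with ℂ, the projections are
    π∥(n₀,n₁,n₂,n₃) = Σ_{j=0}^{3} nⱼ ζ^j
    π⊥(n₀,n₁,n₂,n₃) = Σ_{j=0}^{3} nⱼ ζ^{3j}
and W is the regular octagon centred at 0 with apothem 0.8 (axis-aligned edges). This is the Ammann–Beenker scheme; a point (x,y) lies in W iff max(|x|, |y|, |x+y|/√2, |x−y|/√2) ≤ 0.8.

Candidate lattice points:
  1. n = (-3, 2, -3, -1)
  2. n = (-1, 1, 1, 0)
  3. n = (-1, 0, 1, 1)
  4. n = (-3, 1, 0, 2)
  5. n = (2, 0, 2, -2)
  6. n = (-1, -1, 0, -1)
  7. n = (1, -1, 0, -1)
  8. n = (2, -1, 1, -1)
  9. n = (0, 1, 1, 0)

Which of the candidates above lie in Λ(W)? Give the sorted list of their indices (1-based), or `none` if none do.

3, 9

π⊥(n) = n₀ + n₁ζ³ + n₂ζ⁶ + n₃ζ⁹ where ζ = e^{iπ/4}.
#1 (-3, 2, -3, -1): internal (-5.12132, 3.70711); octagon support 6.24264 vs apothem 0.8 → ∉ W
#2 (-1, 1, 1, 0): internal (-1.70711, -0.29289); octagon support 1.70711 vs apothem 0.8 → ∉ W
#3 (-1, 0, 1, 1): internal (-0.29289, -0.29289); octagon support 0.41421 vs apothem 0.8 → ∈ W
#4 (-3, 1, 0, 2): internal (-2.29289, 2.12132); octagon support 3.12132 vs apothem 0.8 → ∉ W
#5 (2, 0, 2, -2): internal (0.58579, -3.41421); octagon support 3.41421 vs apothem 0.8 → ∉ W
#6 (-1, -1, 0, -1): internal (-1.00000, -1.41421); octagon support 1.70711 vs apothem 0.8 → ∉ W
#7 (1, -1, 0, -1): internal (1.00000, -1.41421); octagon support 1.70711 vs apothem 0.8 → ∉ W
#8 (2, -1, 1, -1): internal (2.00000, -2.41421); octagon support 3.12132 vs apothem 0.8 → ∉ W
#9 (0, 1, 1, 0): internal (-0.70711, -0.29289); octagon support 0.70711 vs apothem 0.8 → ∈ W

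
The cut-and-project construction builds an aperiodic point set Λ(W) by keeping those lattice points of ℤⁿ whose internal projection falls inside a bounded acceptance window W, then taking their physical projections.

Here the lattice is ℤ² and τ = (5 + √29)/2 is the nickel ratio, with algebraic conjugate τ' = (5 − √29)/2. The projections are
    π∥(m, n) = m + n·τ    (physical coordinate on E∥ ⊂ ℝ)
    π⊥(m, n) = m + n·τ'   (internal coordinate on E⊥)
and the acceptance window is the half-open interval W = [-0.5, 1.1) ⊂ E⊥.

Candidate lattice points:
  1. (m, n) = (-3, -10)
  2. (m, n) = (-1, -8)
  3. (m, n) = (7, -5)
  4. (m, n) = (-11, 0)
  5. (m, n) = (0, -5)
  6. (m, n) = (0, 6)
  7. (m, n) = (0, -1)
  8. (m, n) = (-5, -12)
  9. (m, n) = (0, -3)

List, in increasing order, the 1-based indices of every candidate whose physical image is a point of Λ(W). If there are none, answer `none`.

2, 5, 7, 9

τ' = (5−√29)/2 ≈ -0.1926.
#1 (-3,-10): internal coord -3 + (-10)·τ' = -1.0742; -1.0742 ∉ [-0.5, 1.1) → out
#2 (-1,-8): internal coord -1 + (-8)·τ' = +0.5407; +0.5407 ∈ [-0.5, 1.1) → IN Λ
#3 (7,-5): internal coord 7 + (-5)·τ' = +7.9629; +7.9629 ∉ [-0.5, 1.1) → out
#4 (-11,0): internal coord -11 + (0)·τ' = -11.0000; -11.0000 ∉ [-0.5, 1.1) → out
#5 (0,-5): internal coord 0 + (-5)·τ' = +0.9629; +0.9629 ∈ [-0.5, 1.1) → IN Λ
#6 (0,6): internal coord 0 + (6)·τ' = -1.1555; -1.1555 ∉ [-0.5, 1.1) → out
#7 (0,-1): internal coord 0 + (-1)·τ' = +0.1926; +0.1926 ∈ [-0.5, 1.1) → IN Λ
#8 (-5,-12): internal coord -5 + (-12)·τ' = -2.6890; -2.6890 ∉ [-0.5, 1.1) → out
#9 (0,-3): internal coord 0 + (-3)·τ' = +0.5777; +0.5777 ∈ [-0.5, 1.1) → IN Λ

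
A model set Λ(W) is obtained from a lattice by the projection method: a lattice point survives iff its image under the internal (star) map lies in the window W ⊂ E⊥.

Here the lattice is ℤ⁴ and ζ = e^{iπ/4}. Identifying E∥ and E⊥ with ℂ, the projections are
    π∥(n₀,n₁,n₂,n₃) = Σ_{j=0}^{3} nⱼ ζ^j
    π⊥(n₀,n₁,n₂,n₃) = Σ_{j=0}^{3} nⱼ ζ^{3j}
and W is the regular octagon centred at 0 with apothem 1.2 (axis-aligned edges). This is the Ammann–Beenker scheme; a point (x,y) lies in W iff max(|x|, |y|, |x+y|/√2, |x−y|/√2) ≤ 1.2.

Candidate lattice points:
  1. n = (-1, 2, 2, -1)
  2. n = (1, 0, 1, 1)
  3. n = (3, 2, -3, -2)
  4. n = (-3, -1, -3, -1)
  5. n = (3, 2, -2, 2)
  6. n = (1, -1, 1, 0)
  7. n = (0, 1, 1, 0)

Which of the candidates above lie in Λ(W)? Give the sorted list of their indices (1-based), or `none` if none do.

7

Internal map: ζ^{3j} for j=0..3 gives (1,0), (−√2/2,√2/2), (0,−1), (√2/2,√2/2).
candidate 1: n = (-1, 2, 2, -1) → π⊥ ≈ (-3.12132, -1.29289); max(|x|,|y|,|x±y|/√2) = 3.12132 > 1.2 ⇒ ∉ W
candidate 2: n = (1, 0, 1, 1) → π⊥ ≈ (+1.70711, -0.29289); max(|x|,|y|,|x±y|/√2) = 1.70711 > 1.2 ⇒ ∉ W
candidate 3: n = (3, 2, -3, -2) → π⊥ ≈ (+0.17157, +3.00000); max(|x|,|y|,|x±y|/√2) = 3.00000 > 1.2 ⇒ ∉ W
candidate 4: n = (-3, -1, -3, -1) → π⊥ ≈ (-3.00000, +1.58579); max(|x|,|y|,|x±y|/√2) = 3.24264 > 1.2 ⇒ ∉ W
candidate 5: n = (3, 2, -2, 2) → π⊥ ≈ (+3.00000, +4.82843); max(|x|,|y|,|x±y|/√2) = 5.53553 > 1.2 ⇒ ∉ W
candidate 6: n = (1, -1, 1, 0) → π⊥ ≈ (+1.70711, -1.70711); max(|x|,|y|,|x±y|/√2) = 2.41421 > 1.2 ⇒ ∉ W
candidate 7: n = (0, 1, 1, 0) → π⊥ ≈ (-0.70711, -0.29289); max(|x|,|y|,|x±y|/√2) = 0.70711 ≤ 1.2 ⇒ ∈ W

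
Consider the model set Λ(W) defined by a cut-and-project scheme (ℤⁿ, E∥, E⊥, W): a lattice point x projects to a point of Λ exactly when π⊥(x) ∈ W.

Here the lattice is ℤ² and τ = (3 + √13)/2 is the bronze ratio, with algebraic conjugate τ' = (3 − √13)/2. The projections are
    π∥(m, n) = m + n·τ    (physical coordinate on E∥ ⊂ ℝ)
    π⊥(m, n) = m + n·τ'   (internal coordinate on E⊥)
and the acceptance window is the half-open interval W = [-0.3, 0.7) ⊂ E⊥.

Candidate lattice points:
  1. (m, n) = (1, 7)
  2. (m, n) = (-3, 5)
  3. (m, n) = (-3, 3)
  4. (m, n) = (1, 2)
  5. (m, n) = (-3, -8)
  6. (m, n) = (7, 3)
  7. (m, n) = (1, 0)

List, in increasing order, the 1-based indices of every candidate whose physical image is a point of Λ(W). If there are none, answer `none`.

4

Numerically τ ≈ 3.302776 and τ' = −1/τ ≈ -0.302776.
[1] lift (1,7): star map gives -1.119429; window check -0.3 ≤ -1.119429 < 0.7 is false → out
[2] lift (-3,5): star map gives -4.513878; window check -0.3 ≤ -4.513878 < 0.7 is false → out
[3] lift (-3,3): star map gives -3.908327; window check -0.3 ≤ -3.908327 < 0.7 is false → out
[4] lift (1,2): star map gives 0.394449; window check -0.3 ≤ 0.394449 < 0.7 is true → IN Λ
[5] lift (-3,-8): star map gives -0.577795; window check -0.3 ≤ -0.577795 < 0.7 is false → out
[6] lift (7,3): star map gives 6.091673; window check -0.3 ≤ 6.091673 < 0.7 is false → out
[7] lift (1,0): star map gives 1.000000; window check -0.3 ≤ 1.000000 < 0.7 is false → out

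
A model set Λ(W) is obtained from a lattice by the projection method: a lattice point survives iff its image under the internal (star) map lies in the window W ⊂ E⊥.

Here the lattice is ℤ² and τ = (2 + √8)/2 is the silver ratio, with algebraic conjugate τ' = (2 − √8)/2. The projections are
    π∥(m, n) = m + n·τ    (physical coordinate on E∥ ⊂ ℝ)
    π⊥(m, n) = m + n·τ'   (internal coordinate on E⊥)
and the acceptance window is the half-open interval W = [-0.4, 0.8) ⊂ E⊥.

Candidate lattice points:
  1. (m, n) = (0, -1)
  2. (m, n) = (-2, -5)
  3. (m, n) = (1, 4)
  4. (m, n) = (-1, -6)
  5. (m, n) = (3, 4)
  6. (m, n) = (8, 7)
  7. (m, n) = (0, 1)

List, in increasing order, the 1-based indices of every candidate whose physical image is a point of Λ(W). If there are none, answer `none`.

1, 2

Compute τ' = (2−√8)/2 = -0.4142, so π⊥(m,n) = m -0.4142·n.
candidate 1: (m,n)=(0,-1) → π∥ = 0-1·τ ≈ -2.4142, π⊥ = 0-1·τ' ≈ 0.4142 ∈ [-0.4, 0.8) ⇒ IN Λ
candidate 2: (m,n)=(-2,-5) → π∥ = -2-5·τ ≈ -14.0711, π⊥ = -2-5·τ' ≈ 0.0711 ∈ [-0.4, 0.8) ⇒ IN Λ
candidate 3: (m,n)=(1,4) → π∥ = 1+4·τ ≈ 10.6569, π⊥ = 1+4·τ' ≈ -0.6569 ∉ [-0.4, 0.8) ⇒ out
candidate 4: (m,n)=(-1,-6) → π∥ = -1-6·τ ≈ -15.4853, π⊥ = -1-6·τ' ≈ 1.4853 ∉ [-0.4, 0.8) ⇒ out
candidate 5: (m,n)=(3,4) → π∥ = 3+4·τ ≈ 12.6569, π⊥ = 3+4·τ' ≈ 1.3431 ∉ [-0.4, 0.8) ⇒ out
candidate 6: (m,n)=(8,7) → π∥ = 8+7·τ ≈ 24.8995, π⊥ = 8+7·τ' ≈ 5.1005 ∉ [-0.4, 0.8) ⇒ out
candidate 7: (m,n)=(0,1) → π∥ = 0+1·τ ≈ 2.4142, π⊥ = 0+1·τ' ≈ -0.4142 ∉ [-0.4, 0.8) ⇒ out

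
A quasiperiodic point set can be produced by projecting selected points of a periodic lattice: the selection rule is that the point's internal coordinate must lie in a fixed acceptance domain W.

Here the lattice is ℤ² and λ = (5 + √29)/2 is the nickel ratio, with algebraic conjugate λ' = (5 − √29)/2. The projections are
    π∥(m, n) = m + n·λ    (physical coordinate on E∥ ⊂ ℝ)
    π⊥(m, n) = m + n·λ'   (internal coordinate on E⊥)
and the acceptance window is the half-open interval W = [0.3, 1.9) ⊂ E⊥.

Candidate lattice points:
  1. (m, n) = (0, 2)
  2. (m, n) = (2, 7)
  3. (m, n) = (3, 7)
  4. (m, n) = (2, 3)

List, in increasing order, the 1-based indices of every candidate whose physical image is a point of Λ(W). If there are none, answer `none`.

2, 3, 4

Numerically λ ≈ 5.1926 and λ' = −1/λ ≈ -0.1926.
candidate 1: (m,n)=(0,2) → π∥ = 0+2·λ ≈ 10.3852, π⊥ = 0+2·λ' ≈ -0.3852 ∉ [0.3, 1.9) ⇒ out
candidate 2: (m,n)=(2,7) → π∥ = 2+7·λ ≈ 38.3481, π⊥ = 2+7·λ' ≈ 0.6519 ∈ [0.3, 1.9) ⇒ IN Λ
candidate 3: (m,n)=(3,7) → π∥ = 3+7·λ ≈ 39.3481, π⊥ = 3+7·λ' ≈ 1.6519 ∈ [0.3, 1.9) ⇒ IN Λ
candidate 4: (m,n)=(2,3) → π∥ = 2+3·λ ≈ 17.5777, π⊥ = 2+3·λ' ≈ 1.4223 ∈ [0.3, 1.9) ⇒ IN Λ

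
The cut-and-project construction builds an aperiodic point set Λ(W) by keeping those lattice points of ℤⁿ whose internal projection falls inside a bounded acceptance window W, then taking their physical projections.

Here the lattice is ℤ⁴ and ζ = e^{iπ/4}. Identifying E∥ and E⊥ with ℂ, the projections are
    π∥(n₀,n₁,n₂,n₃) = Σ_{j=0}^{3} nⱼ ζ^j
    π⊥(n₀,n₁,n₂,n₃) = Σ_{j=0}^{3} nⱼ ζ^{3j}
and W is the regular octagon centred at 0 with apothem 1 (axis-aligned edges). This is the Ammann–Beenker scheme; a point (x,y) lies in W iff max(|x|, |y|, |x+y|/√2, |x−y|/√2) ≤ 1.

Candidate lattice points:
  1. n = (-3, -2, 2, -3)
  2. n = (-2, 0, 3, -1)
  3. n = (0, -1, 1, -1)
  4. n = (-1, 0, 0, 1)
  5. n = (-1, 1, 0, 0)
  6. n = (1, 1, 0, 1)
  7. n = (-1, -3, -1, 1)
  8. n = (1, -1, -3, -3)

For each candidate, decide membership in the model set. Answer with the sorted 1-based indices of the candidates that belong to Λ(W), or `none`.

π⊥(n) = n₀ + n₁ζ³ + n₂ζ⁶ + n₃ζ⁹ where ζ = e^{iπ/4}.
#1 (-3, -2, 2, -3): internal (-3.70711, -5.53553); octagon support 6.53553 vs apothem 1 → ∉ W
#2 (-2, 0, 3, -1): internal (-2.70711, -3.70711); octagon support 4.53553 vs apothem 1 → ∉ W
#3 (0, -1, 1, -1): internal (0.00000, -2.41421); octagon support 2.41421 vs apothem 1 → ∉ W
#4 (-1, 0, 0, 1): internal (-0.29289, 0.70711); octagon support 0.70711 vs apothem 1 → ∈ W
#5 (-1, 1, 0, 0): internal (-1.70711, 0.70711); octagon support 1.70711 vs apothem 1 → ∉ W
#6 (1, 1, 0, 1): internal (1.00000, 1.41421); octagon support 1.70711 vs apothem 1 → ∉ W
#7 (-1, -3, -1, 1): internal (1.82843, -0.41421); octagon support 1.82843 vs apothem 1 → ∉ W
#8 (1, -1, -3, -3): internal (-0.41421, 0.17157); octagon support 0.41421 vs apothem 1 → ∈ W

4, 8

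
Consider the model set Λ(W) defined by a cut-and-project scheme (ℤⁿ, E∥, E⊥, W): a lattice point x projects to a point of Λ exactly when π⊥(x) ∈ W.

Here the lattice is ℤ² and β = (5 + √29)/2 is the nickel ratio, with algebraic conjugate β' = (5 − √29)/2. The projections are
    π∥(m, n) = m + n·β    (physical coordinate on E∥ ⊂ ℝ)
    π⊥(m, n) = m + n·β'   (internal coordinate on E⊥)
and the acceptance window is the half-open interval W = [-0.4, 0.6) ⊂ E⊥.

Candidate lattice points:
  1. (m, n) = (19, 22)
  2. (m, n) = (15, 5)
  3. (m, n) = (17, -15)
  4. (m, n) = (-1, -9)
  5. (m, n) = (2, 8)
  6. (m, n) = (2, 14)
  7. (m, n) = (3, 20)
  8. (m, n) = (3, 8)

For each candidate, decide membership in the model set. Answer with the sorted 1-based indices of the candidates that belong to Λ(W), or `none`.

5

β' = (5−√29)/2 ≈ -0.19258.
#1 (19,22): internal coord 19 + (22)·β' = +14.76319; +14.76319 ∉ [-0.4, 0.6) → out
#2 (15,5): internal coord 15 + (5)·β' = +14.03709; +14.03709 ∉ [-0.4, 0.6) → out
#3 (17,-15): internal coord 17 + (-15)·β' = +19.88874; +19.88874 ∉ [-0.4, 0.6) → out
#4 (-1,-9): internal coord -1 + (-9)·β' = +0.73324; +0.73324 ∉ [-0.4, 0.6) → out
#5 (2,8): internal coord 2 + (8)·β' = +0.45934; +0.45934 ∈ [-0.4, 0.6) → IN Λ
#6 (2,14): internal coord 2 + (14)·β' = -0.69615; -0.69615 ∉ [-0.4, 0.6) → out
#7 (3,20): internal coord 3 + (20)·β' = -0.85165; -0.85165 ∉ [-0.4, 0.6) → out
#8 (3,8): internal coord 3 + (8)·β' = +1.45934; +1.45934 ∉ [-0.4, 0.6) → out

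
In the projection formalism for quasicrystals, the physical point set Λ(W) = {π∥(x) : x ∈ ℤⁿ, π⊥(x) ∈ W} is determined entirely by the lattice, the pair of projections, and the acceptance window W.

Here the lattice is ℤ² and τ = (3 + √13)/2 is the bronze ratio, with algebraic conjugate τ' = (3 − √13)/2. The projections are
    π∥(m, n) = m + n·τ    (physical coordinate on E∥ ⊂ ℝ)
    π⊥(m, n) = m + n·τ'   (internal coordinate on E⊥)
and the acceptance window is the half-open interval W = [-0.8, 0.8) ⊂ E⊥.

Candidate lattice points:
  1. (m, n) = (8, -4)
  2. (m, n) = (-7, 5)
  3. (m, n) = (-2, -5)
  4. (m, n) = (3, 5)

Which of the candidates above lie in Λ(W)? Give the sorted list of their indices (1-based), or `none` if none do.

τ' = (3−√13)/2 ≈ -0.302776.
[1] lift (8,-4): star map gives 9.211103; window check -0.8 ≤ 9.211103 < 0.8 is false → out
[2] lift (-7,5): star map gives -8.513878; window check -0.8 ≤ -8.513878 < 0.8 is false → out
[3] lift (-2,-5): star map gives -0.486122; window check -0.8 ≤ -0.486122 < 0.8 is true → IN Λ
[4] lift (3,5): star map gives 1.486122; window check -0.8 ≤ 1.486122 < 0.8 is false → out

3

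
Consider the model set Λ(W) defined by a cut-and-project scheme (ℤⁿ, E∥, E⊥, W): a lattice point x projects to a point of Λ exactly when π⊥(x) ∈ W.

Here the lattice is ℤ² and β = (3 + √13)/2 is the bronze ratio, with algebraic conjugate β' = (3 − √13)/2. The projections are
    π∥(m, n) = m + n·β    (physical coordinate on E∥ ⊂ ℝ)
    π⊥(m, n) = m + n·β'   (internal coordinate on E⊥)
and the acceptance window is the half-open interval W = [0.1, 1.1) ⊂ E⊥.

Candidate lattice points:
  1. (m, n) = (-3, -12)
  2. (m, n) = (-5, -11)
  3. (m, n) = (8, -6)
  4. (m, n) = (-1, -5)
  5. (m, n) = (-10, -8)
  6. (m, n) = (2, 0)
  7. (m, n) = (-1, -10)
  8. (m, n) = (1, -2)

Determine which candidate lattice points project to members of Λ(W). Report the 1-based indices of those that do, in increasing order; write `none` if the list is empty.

Numerically β ≈ 3.302776 and β' = −1/β ≈ -0.302776.
#1 (-3,-12): internal coord -3 + (-12)·β' = +0.633308; +0.633308 ∈ [0.1, 1.1) → IN Λ
#2 (-5,-11): internal coord -5 + (-11)·β' = -1.669468; -1.669468 ∉ [0.1, 1.1) → out
#3 (8,-6): internal coord 8 + (-6)·β' = +9.816654; +9.816654 ∉ [0.1, 1.1) → out
#4 (-1,-5): internal coord -1 + (-5)·β' = +0.513878; +0.513878 ∈ [0.1, 1.1) → IN Λ
#5 (-10,-8): internal coord -10 + (-8)·β' = -7.577795; -7.577795 ∉ [0.1, 1.1) → out
#6 (2,0): internal coord 2 + (0)·β' = +2.000000; +2.000000 ∉ [0.1, 1.1) → out
#7 (-1,-10): internal coord -1 + (-10)·β' = +2.027756; +2.027756 ∉ [0.1, 1.1) → out
#8 (1,-2): internal coord 1 + (-2)·β' = +1.605551; +1.605551 ∉ [0.1, 1.1) → out

1, 4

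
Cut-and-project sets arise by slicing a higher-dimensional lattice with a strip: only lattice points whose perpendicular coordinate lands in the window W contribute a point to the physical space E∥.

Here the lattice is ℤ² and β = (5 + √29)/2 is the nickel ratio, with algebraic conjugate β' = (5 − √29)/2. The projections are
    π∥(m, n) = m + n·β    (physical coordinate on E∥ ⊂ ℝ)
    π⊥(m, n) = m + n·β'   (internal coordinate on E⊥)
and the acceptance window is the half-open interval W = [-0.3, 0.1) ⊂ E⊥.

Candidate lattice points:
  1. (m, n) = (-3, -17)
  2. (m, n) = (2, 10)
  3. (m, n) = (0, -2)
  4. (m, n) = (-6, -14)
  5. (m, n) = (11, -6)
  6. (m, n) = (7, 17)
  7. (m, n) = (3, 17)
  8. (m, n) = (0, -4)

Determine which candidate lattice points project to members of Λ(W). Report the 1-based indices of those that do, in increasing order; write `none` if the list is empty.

2, 7

Compute β' = (5−√29)/2 = -0.1926, so π⊥(m,n) = m -0.1926·n.
#1 (-3,-17): internal coord -3 + (-17)·β' = +0.2739; +0.2739 ∉ [-0.3, 0.1) → out
#2 (2,10): internal coord 2 + (10)·β' = +0.0742; +0.0742 ∈ [-0.3, 0.1) → IN Λ
#3 (0,-2): internal coord 0 + (-2)·β' = +0.3852; +0.3852 ∉ [-0.3, 0.1) → out
#4 (-6,-14): internal coord -6 + (-14)·β' = -3.3038; -3.3038 ∉ [-0.3, 0.1) → out
#5 (11,-6): internal coord 11 + (-6)·β' = +12.1555; +12.1555 ∉ [-0.3, 0.1) → out
#6 (7,17): internal coord 7 + (17)·β' = +3.7261; +3.7261 ∉ [-0.3, 0.1) → out
#7 (3,17): internal coord 3 + (17)·β' = -0.2739; -0.2739 ∈ [-0.3, 0.1) → IN Λ
#8 (0,-4): internal coord 0 + (-4)·β' = +0.7703; +0.7703 ∉ [-0.3, 0.1) → out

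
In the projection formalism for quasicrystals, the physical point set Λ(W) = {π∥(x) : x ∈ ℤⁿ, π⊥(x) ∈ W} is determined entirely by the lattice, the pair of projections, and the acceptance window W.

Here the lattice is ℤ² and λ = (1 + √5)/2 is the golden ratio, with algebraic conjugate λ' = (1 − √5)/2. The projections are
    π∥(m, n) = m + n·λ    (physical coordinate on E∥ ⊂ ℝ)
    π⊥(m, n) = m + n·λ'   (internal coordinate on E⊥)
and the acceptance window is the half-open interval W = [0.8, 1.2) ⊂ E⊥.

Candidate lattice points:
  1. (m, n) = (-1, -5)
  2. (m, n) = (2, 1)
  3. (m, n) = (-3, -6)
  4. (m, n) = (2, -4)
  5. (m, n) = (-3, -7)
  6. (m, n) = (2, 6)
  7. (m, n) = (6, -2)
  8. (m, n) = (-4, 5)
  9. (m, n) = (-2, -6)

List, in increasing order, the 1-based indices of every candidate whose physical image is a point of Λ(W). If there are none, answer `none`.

λ' = (1−√5)/2 ≈ -0.6180.
[1] lift (-1,-5): star map gives 2.0902; window check 0.8 ≤ 2.0902 < 1.2 is false → out
[2] lift (2,1): star map gives 1.3820; window check 0.8 ≤ 1.3820 < 1.2 is false → out
[3] lift (-3,-6): star map gives 0.7082; window check 0.8 ≤ 0.7082 < 1.2 is false → out
[4] lift (2,-4): star map gives 4.4721; window check 0.8 ≤ 4.4721 < 1.2 is false → out
[5] lift (-3,-7): star map gives 1.3262; window check 0.8 ≤ 1.3262 < 1.2 is false → out
[6] lift (2,6): star map gives -1.7082; window check 0.8 ≤ -1.7082 < 1.2 is false → out
[7] lift (6,-2): star map gives 7.2361; window check 0.8 ≤ 7.2361 < 1.2 is false → out
[8] lift (-4,5): star map gives -7.0902; window check 0.8 ≤ -7.0902 < 1.2 is false → out
[9] lift (-2,-6): star map gives 1.7082; window check 0.8 ≤ 1.7082 < 1.2 is false → out

none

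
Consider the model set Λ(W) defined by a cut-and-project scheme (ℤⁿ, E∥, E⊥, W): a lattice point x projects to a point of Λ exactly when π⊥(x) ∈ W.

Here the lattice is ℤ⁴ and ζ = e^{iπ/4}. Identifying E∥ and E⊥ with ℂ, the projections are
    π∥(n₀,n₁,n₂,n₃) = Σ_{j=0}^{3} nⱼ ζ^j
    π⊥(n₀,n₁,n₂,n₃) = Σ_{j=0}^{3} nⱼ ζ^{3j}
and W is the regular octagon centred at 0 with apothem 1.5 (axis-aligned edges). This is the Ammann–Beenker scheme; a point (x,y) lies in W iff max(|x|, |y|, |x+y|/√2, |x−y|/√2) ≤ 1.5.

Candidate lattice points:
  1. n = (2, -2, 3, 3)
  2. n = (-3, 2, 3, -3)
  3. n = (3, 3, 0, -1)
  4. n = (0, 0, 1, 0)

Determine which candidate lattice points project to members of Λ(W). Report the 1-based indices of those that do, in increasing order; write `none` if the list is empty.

3, 4

With ζ = e^{iπ/4} the internal vectors are ζ^0,ζ^3,ζ^6,ζ^9.
#1 (2, -2, 3, 3): internal (5.535534, -2.292893); octagon support 5.535534 vs apothem 1.5 → ∉ W
#2 (-3, 2, 3, -3): internal (-6.535534, -3.707107); octagon support 7.242641 vs apothem 1.5 → ∉ W
#3 (3, 3, 0, -1): internal (0.171573, 1.414214); octagon support 1.414214 vs apothem 1.5 → ∈ W
#4 (0, 0, 1, 0): internal (0.000000, -1.000000); octagon support 1.000000 vs apothem 1.5 → ∈ W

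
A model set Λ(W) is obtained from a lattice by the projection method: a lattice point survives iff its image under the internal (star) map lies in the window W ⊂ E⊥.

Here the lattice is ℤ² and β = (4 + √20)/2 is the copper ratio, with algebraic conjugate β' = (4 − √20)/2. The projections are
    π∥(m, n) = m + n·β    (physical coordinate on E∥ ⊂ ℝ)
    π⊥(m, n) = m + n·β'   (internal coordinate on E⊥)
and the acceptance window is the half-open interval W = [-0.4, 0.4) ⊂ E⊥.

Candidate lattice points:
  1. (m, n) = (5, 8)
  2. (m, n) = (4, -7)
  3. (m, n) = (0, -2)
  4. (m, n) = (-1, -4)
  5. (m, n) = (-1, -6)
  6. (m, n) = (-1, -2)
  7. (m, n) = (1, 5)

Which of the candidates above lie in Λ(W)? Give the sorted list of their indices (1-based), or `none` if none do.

Compute β' = (4−√20)/2 = -0.23607, so π⊥(m,n) = m -0.23607·n.
[1] lift (5,8): star map gives 3.11146; window check -0.4 ≤ 3.11146 < 0.4 is false → out
[2] lift (4,-7): star map gives 5.65248; window check -0.4 ≤ 5.65248 < 0.4 is false → out
[3] lift (0,-2): star map gives 0.47214; window check -0.4 ≤ 0.47214 < 0.4 is false → out
[4] lift (-1,-4): star map gives -0.05573; window check -0.4 ≤ -0.05573 < 0.4 is true → IN Λ
[5] lift (-1,-6): star map gives 0.41641; window check -0.4 ≤ 0.41641 < 0.4 is false → out
[6] lift (-1,-2): star map gives -0.52786; window check -0.4 ≤ -0.52786 < 0.4 is false → out
[7] lift (1,5): star map gives -0.18034; window check -0.4 ≤ -0.18034 < 0.4 is true → IN Λ

4, 7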